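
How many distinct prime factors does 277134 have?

6

277134 = 2 · 138567
138567 = 3 · 46189
46189 = 11 · 4199
4199 = 13 · 323
323 = 17 · 19
277134 = 2 · 3 · 11 · 13 · 17 · 19, which has 6 distinct prime factors.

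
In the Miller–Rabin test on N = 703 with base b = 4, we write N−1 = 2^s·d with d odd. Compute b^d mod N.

703 − 1 = 702 = 2^1 · 351, so d = 351.
4^1 ≡ 4 (mod 703)
4^2 ≡ 4^2 = 16 ≡ 16 (mod 703)
4^4 ≡ 16^2 = 256 ≡ 256 (mod 703)
4^8 ≡ 256^2 = 65536 ≡ 157 (mod 703)
4^16 ≡ 157^2 = 24649 ≡ 44 (mod 703)
4^32 ≡ 44^2 = 1936 ≡ 530 (mod 703)
4^64 ≡ 530^2 = 280900 ≡ 403 (mod 703)
4^128 ≡ 403^2 = 162409 ≡ 16 (mod 703)
4^256 ≡ 16^2 = 256 ≡ 256 (mod 703)
351 = 256 + 64 + 16 + 8 + 4 + 2 + 1 in binary powers of 2.
So 4^351 ≡ 256 · 403 · 44 · 157 · 256 · 16 · 4 ≡ 628 (mod 703).
Squaring chain: 628; never reaches −1, so base 4 is a Miller–Rabin witness that 703 is composite.

628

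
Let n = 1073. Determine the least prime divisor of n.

29

1073 is odd.
Digit sum 11, not divisible by 3.
Ends in 3: not divisible by 5.
7: 1073 = 7·153 + 2
11: 1073 = 11·97 + 6
13: 1073 = 13·82 + 7
17: 1073 = 17·63 + 2
19: 1073 = 19·56 + 9
23: 1073 = 23·46 + 15
29: 1073 = 29·37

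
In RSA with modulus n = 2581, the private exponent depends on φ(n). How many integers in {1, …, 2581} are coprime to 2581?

2464

Factor: 2581 = 29 · 89.
φ(2581) = (29−1) · (89−1) = 28 · 88 = 2464.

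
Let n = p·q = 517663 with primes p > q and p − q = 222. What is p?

Since p = q + 222, we have 517663 = q(q + 222), so q² + 222q − 517663 = 0.
Discriminant: 222² + 4·517663 = 49284 + 2070652 = 2119936; √2119936 = 1456.
q = (−222 + 1456)/2 = 617, and p = q + 222 = 839.
Check: 617 · 839 = 517663.

839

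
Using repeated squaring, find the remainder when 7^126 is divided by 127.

1

7^1 ≡ 7 (mod 127)
7^2 ≡ 7^2 = 49 ≡ 49 (mod 127)
7^4 ≡ 49^2 = 2401 ≡ 115 (mod 127)
7^8 ≡ 115^2 = 13225 ≡ 17 (mod 127)
7^16 ≡ 17^2 = 289 ≡ 35 (mod 127)
7^32 ≡ 35^2 = 1225 ≡ 82 (mod 127)
7^64 ≡ 82^2 = 6724 ≡ 120 (mod 127)
126 = 64 + 32 + 16 + 8 + 4 + 2 in binary powers of 2.
So 7^126 ≡ 120 · 82 · 35 · 17 · 115 · 49 ≡ 1 (mod 127).
Since the result is 1, base 7 gives no evidence that 127 is composite.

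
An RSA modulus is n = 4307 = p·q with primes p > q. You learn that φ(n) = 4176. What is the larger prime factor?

73

φ(n) = (p−1)(q−1) = n − (p+q) + 1, so p + q = 4307 − 4176 + 1 = 132.
p and q are the roots of t² − 132t + 4307 = 0.
Discriminant: 132² − 4·4307 = 17424 − 17228 = 196; √196 = 14.
q = (132 − 14)/2 = 59, p = (132 + 14)/2 = 73.
Check: 59 · 73 = 4307.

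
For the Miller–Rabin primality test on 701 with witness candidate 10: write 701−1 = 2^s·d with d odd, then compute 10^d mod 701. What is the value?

701 − 1 = 700 = 2^2 · 175, so d = 175.
10^1 ≡ 10 (mod 701)
10^2 ≡ 10^2 = 100 ≡ 100 (mod 701)
10^4 ≡ 100^2 = 10000 ≡ 186 (mod 701)
10^8 ≡ 186^2 = 34596 ≡ 247 (mod 701)
10^16 ≡ 247^2 = 61009 ≡ 22 (mod 701)
10^32 ≡ 22^2 = 484 ≡ 484 (mod 701)
10^64 ≡ 484^2 = 234256 ≡ 122 (mod 701)
10^128 ≡ 122^2 = 14884 ≡ 163 (mod 701)
175 = 128 + 32 + 8 + 4 + 2 + 1 in binary powers of 2.
So 10^175 ≡ 163 · 484 · 247 · 186 · 100 · 10 ≡ 135 (mod 701).
Squaring chain: 135 → 700; reaches −1, so base 10 does not prove 701 composite.

135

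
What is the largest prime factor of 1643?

1643 = 31 · 53
53 is prime.
So 1643 = 31 · 53; the largest prime factor is 53.

53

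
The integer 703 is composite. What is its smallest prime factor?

703 is odd.
Digit sum 10, not divisible by 3.
Ends in 3: not divisible by 5.
7: 703 = 7·100 + 3
11: 703 = 11·63 + 10
13: 703 = 13·54 + 1
17: 703 = 17·41 + 6
19: 703 = 19·37

19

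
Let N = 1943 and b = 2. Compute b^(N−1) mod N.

2^1 ≡ 2 (mod 1943)
2^2 ≡ 2^2 = 4 ≡ 4 (mod 1943)
2^4 ≡ 4^2 = 16 ≡ 16 (mod 1943)
2^8 ≡ 16^2 = 256 ≡ 256 (mod 1943)
2^16 ≡ 256^2 = 65536 ≡ 1417 (mod 1943)
2^32 ≡ 1417^2 = 2007889 ≡ 770 (mod 1943)
2^64 ≡ 770^2 = 592900 ≡ 285 (mod 1943)
2^128 ≡ 285^2 = 81225 ≡ 1562 (mod 1943)
2^256 ≡ 1562^2 = 2439844 ≡ 1379 (mod 1943)
2^512 ≡ 1379^2 = 1901641 ≡ 1387 (mod 1943)
2^1024 ≡ 1387^2 = 1923769 ≡ 199 (mod 1943)
1942 = 1024 + 512 + 256 + 128 + 16 + 4 + 2 in binary powers of 2.
So 2^1942 ≡ 199 · 1387 · 1379 · 1562 · 1417 · 16 · 4 ≡ 1430 (mod 1943).
Since 1430 ≠ 1, base 2 is a Fermat witness: 1943 is composite.

1430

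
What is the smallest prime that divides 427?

7

427 is odd.
Digit sum 13, not divisible by 3.
Ends in 7: not divisible by 5.
7: 427 = 7·61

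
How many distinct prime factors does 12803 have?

3

12803 = 7 · 1829
1829 = 31 · 59
12803 = 7 · 31 · 59, which has 3 distinct prime factors.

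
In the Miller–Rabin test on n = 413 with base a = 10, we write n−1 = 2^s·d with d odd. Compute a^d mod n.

413 − 1 = 412 = 2^2 · 103, so d = 103.
10^1 ≡ 10 (mod 413)
10^2 ≡ 10^2 = 100 ≡ 100 (mod 413)
10^4 ≡ 100^2 = 10000 ≡ 88 (mod 413)
10^8 ≡ 88^2 = 7744 ≡ 310 (mod 413)
10^16 ≡ 310^2 = 96100 ≡ 284 (mod 413)
10^32 ≡ 284^2 = 80656 ≡ 121 (mod 413)
10^64 ≡ 121^2 = 14641 ≡ 186 (mod 413)
103 = 64 + 32 + 4 + 2 + 1 in binary powers of 2.
So 10^103 ≡ 186 · 121 · 88 · 100 · 10 ≡ 129 (mod 413).
Squaring chain: 129 → 121; never reaches −1, so base 10 is a Miller–Rabin witness that 413 is composite.

129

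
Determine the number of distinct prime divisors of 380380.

6

380380 = 2^2 · 95095
95095 = 5 · 19019
19019 = 7 · 2717
2717 = 11 · 247
247 = 13 · 19
380380 = 2^2 · 5 · 7 · 11 · 13 · 19, which has 6 distinct prime factors.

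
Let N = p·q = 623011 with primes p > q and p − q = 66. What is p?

823

Since p = q + 66, we have 623011 = q(q + 66), so q² + 66q − 623011 = 0.
Discriminant: 66² + 4·623011 = 4356 + 2492044 = 2496400; √2496400 = 1580.
q = (−66 + 1580)/2 = 757, and p = q + 66 = 823.
Check: 757 · 823 = 623011.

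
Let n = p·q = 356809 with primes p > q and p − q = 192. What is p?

Since p = q + 192, we have 356809 = q(q + 192), so q² + 192q − 356809 = 0.
Discriminant: 192² + 4·356809 = 36864 + 1427236 = 1464100; √1464100 = 1210.
q = (−192 + 1210)/2 = 509, and p = q + 192 = 701.
Check: 509 · 701 = 356809.

701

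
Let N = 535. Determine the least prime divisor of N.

5

535 is odd.
Digit sum 13, not divisible by 3.
Ends in 5: divisible by 5.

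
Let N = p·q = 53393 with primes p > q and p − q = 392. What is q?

Since p = q + 392, we have 53393 = q(q + 392), so q² + 392q − 53393 = 0.
Discriminant: 392² + 4·53393 = 153664 + 213572 = 367236; √367236 = 606.
q = (−392 + 606)/2 = 107, and p = q + 392 = 499.
Check: 107 · 499 = 53393.

107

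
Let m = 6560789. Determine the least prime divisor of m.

97

6560789 is odd.
Digit sum 41, not divisible by 3.
Ends in 9: not divisible by 5.
7: 6560789 = 7·937255 + 4
11: 6560789 = 11·596435 + 4
13: 6560789 = 13·504676 + 1
17: 6560789 = 17·385928 + 13
19: 6560789 = 19·345304 + 13
23: 6560789 = 23·285251 + 16
29: 6560789 = 29·226234 + 3
31: 6560789 = 31·211638 + 11
37: 6560789 = 37·177318 + 23
41: 6560789 = 41·160019 + 10
43: 6560789 = 43·152576 + 21
47: 6560789 = 47·139591 + 12
53: 6560789 = 53·123788 + 25
59: 6560789 = 59·111199 + 48
61: 6560789 = 61·107553 + 56
67: 6560789 = 67·97922 + 15
71: 6560789 = 71·92405 + 34
73: 6560789 = 73·89873 + 60
79: 6560789 = 79·83047 + 76
83: 6560789 = 83·79045 + 54
89: 6560789 = 89·73716 + 65
97: 6560789 = 97·67637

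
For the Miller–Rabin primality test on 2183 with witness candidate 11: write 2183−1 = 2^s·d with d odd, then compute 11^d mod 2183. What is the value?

2183 − 1 = 2182 = 2^1 · 1091, so d = 1091.
11^1 ≡ 11 (mod 2183)
11^2 ≡ 11^2 = 121 ≡ 121 (mod 2183)
11^4 ≡ 121^2 = 14641 ≡ 1543 (mod 2183)
11^8 ≡ 1543^2 = 2380849 ≡ 1379 (mod 2183)
11^16 ≡ 1379^2 = 1901641 ≡ 248 (mod 2183)
11^32 ≡ 248^2 = 61504 ≡ 380 (mod 2183)
11^64 ≡ 380^2 = 144400 ≡ 322 (mod 2183)
11^128 ≡ 322^2 = 103684 ≡ 1083 (mod 2183)
11^256 ≡ 1083^2 = 1172889 ≡ 618 (mod 2183)
11^512 ≡ 618^2 = 381924 ≡ 2082 (mod 2183)
11^1024 ≡ 2082^2 = 4334724 ≡ 1469 (mod 2183)
1091 = 1024 + 64 + 2 + 1 in binary powers of 2.
So 11^1091 ≡ 1469 · 322 · 121 · 11 ≡ 1026 (mod 2183).
Squaring chain: 1026; never reaches −1, so base 11 is a Miller–Rabin witness that 2183 is composite.

1026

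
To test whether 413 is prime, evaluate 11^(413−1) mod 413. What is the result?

11^1 ≡ 11 (mod 413)
11^2 ≡ 11^2 = 121 ≡ 121 (mod 413)
11^4 ≡ 121^2 = 14641 ≡ 186 (mod 413)
11^8 ≡ 186^2 = 34596 ≡ 317 (mod 413)
11^16 ≡ 317^2 = 100489 ≡ 130 (mod 413)
11^32 ≡ 130^2 = 16900 ≡ 380 (mod 413)
11^64 ≡ 380^2 = 144400 ≡ 263 (mod 413)
11^128 ≡ 263^2 = 69169 ≡ 198 (mod 413)
11^256 ≡ 198^2 = 39204 ≡ 382 (mod 413)
412 = 256 + 128 + 16 + 8 + 4 in binary powers of 2.
So 11^412 ≡ 382 · 198 · 130 · 317 · 186 ≡ 263 (mod 413).
Since 263 ≠ 1, base 11 is a Fermat witness: 413 is composite.

263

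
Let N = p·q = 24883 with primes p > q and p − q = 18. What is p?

167

Since p = q + 18, we have 24883 = q(q + 18), so q² + 18q − 24883 = 0.
Discriminant: 18² + 4·24883 = 324 + 99532 = 99856; √99856 = 316.
q = (−18 + 316)/2 = 149, and p = q + 18 = 167.
Check: 149 · 167 = 24883.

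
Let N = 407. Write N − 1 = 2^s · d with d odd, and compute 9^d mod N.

256

407 − 1 = 406 = 2^1 · 203, so d = 203.
9^1 ≡ 9 (mod 407)
9^2 ≡ 9^2 = 81 ≡ 81 (mod 407)
9^4 ≡ 81^2 = 6561 ≡ 49 (mod 407)
9^8 ≡ 49^2 = 2401 ≡ 366 (mod 407)
9^16 ≡ 366^2 = 133956 ≡ 53 (mod 407)
9^32 ≡ 53^2 = 2809 ≡ 367 (mod 407)
9^64 ≡ 367^2 = 134689 ≡ 379 (mod 407)
9^128 ≡ 379^2 = 143641 ≡ 377 (mod 407)
203 = 128 + 64 + 8 + 2 + 1 in binary powers of 2.
So 9^203 ≡ 377 · 379 · 366 · 81 · 9 ≡ 256 (mod 407).
Squaring chain: 256; never reaches −1, so base 9 is a Miller–Rabin witness that 407 is composite.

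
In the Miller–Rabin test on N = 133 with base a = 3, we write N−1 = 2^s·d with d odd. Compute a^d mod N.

133 − 1 = 132 = 2^2 · 33, so d = 33.
3^1 ≡ 3 (mod 133)
3^2 ≡ 3^2 = 9 ≡ 9 (mod 133)
3^4 ≡ 9^2 = 81 ≡ 81 (mod 133)
3^8 ≡ 81^2 = 6561 ≡ 44 (mod 133)
3^16 ≡ 44^2 = 1936 ≡ 74 (mod 133)
3^32 ≡ 74^2 = 5476 ≡ 23 (mod 133)
33 = 32 + 1 in binary powers of 2.
So 3^33 ≡ 23 · 3 ≡ 69 (mod 133).
Squaring chain: 69 → 106; never reaches −1, so base 3 is a Miller–Rabin witness that 133 is composite.

69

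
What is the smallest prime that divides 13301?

13301 is odd.
Digit sum 8, not divisible by 3.
Ends in 1: not divisible by 5.
7: 13301 = 7·1900 + 1
11: 13301 = 11·1209 + 2
13: 13301 = 13·1023 + 2
17: 13301 = 17·782 + 7
19: 13301 = 19·700 + 1
23: 13301 = 23·578 + 7
29: 13301 = 29·458 + 19
31: 13301 = 31·429 + 2
37: 13301 = 37·359 + 18
41: 13301 = 41·324 + 17
43: 13301 = 43·309 + 14
47: 13301 = 47·283

47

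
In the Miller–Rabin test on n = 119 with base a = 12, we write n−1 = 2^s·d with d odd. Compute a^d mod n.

119 − 1 = 118 = 2^1 · 59, so d = 59.
12^1 ≡ 12 (mod 119)
12^2 ≡ 12^2 = 144 ≡ 25 (mod 119)
12^4 ≡ 25^2 = 625 ≡ 30 (mod 119)
12^8 ≡ 30^2 = 900 ≡ 67 (mod 119)
12^16 ≡ 67^2 = 4489 ≡ 86 (mod 119)
12^32 ≡ 86^2 = 7396 ≡ 18 (mod 119)
59 = 32 + 16 + 8 + 2 + 1 in binary powers of 2.
So 12^59 ≡ 18 · 86 · 67 · 25 · 12 ≡ 108 (mod 119).
Squaring chain: 108; never reaches −1, so base 12 is a Miller–Rabin witness that 119 is composite.

108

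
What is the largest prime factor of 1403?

1403 = 23 · 61
61 is prime.
So 1403 = 23 · 61; the largest prime factor is 61.

61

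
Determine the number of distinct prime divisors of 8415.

8415 = 3^2 · 935
935 = 5 · 187
187 = 11 · 17
8415 = 3^2 · 5 · 11 · 17, which has 4 distinct prime factors.

4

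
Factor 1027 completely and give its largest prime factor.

79

1027 = 13 · 79
79 is prime.
So 1027 = 13 · 79; the largest prime factor is 79.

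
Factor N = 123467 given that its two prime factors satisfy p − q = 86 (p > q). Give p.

Since p = q + 86, we have 123467 = q(q + 86), so q² + 86q − 123467 = 0.
Discriminant: 86² + 4·123467 = 7396 + 493868 = 501264; √501264 = 708.
q = (−86 + 708)/2 = 311, and p = q + 86 = 397.
Check: 311 · 397 = 123467.

397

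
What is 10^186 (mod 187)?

155

10^1 ≡ 10 (mod 187)
10^2 ≡ 10^2 = 100 ≡ 100 (mod 187)
10^4 ≡ 100^2 = 10000 ≡ 89 (mod 187)
10^8 ≡ 89^2 = 7921 ≡ 67 (mod 187)
10^16 ≡ 67^2 = 4489 ≡ 1 (mod 187)
10^32 ≡ 1^2 = 1 ≡ 1 (mod 187)
10^64 ≡ 1^2 = 1 ≡ 1 (mod 187)
10^128 ≡ 1^2 = 1 ≡ 1 (mod 187)
186 = 128 + 32 + 16 + 8 + 2 in binary powers of 2.
So 10^186 ≡ 1 · 1 · 1 · 67 · 100 ≡ 155 (mod 187).
Since 155 ≠ 1, base 10 is a Fermat witness: 187 is composite.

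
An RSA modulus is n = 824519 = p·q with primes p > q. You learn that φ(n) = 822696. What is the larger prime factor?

φ(n) = (p−1)(q−1) = n − (p+q) + 1, so p + q = 824519 − 822696 + 1 = 1824.
p and q are the roots of t² − 1824t + 824519 = 0.
Discriminant: 1824² − 4·824519 = 3326976 − 3298076 = 28900; √28900 = 170.
q = (1824 − 170)/2 = 827, p = (1824 + 170)/2 = 997.
Check: 827 · 997 = 824519.

997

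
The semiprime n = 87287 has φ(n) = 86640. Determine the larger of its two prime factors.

457

φ(n) = (p−1)(q−1) = n − (p+q) + 1, so p + q = 87287 − 86640 + 1 = 648.
p and q are the roots of t² − 648t + 87287 = 0.
Discriminant: 648² − 4·87287 = 419904 − 349148 = 70756; √70756 = 266.
q = (648 − 266)/2 = 191, p = (648 + 266)/2 = 457.
Check: 191 · 457 = 87287.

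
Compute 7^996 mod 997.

1

7^1 ≡ 7 (mod 997)
7^2 ≡ 7^2 = 49 ≡ 49 (mod 997)
7^4 ≡ 49^2 = 2401 ≡ 407 (mod 997)
7^8 ≡ 407^2 = 165649 ≡ 147 (mod 997)
7^16 ≡ 147^2 = 21609 ≡ 672 (mod 997)
7^32 ≡ 672^2 = 451584 ≡ 940 (mod 997)
7^64 ≡ 940^2 = 883600 ≡ 258 (mod 997)
7^128 ≡ 258^2 = 66564 ≡ 762 (mod 997)
7^256 ≡ 762^2 = 580644 ≡ 390 (mod 997)
7^512 ≡ 390^2 = 152100 ≡ 556 (mod 997)
996 = 512 + 256 + 128 + 64 + 32 + 4 in binary powers of 2.
So 7^996 ≡ 556 · 390 · 762 · 258 · 940 · 407 ≡ 1 (mod 997).
Since the result is 1, base 7 gives no evidence that 997 is composite.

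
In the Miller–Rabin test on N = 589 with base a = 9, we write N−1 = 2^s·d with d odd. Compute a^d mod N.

64

589 − 1 = 588 = 2^2 · 147, so d = 147.
9^1 ≡ 9 (mod 589)
9^2 ≡ 9^2 = 81 ≡ 81 (mod 589)
9^4 ≡ 81^2 = 6561 ≡ 82 (mod 589)
9^8 ≡ 82^2 = 6724 ≡ 245 (mod 589)
9^16 ≡ 245^2 = 60025 ≡ 536 (mod 589)
9^32 ≡ 536^2 = 287296 ≡ 453 (mod 589)
9^64 ≡ 453^2 = 205209 ≡ 237 (mod 589)
9^128 ≡ 237^2 = 56169 ≡ 214 (mod 589)
147 = 128 + 16 + 2 + 1 in binary powers of 2.
So 9^147 ≡ 214 · 536 · 81 · 9 ≡ 64 (mod 589).
Squaring chain: 64 → 562; never reaches −1, so base 9 is a Miller–Rabin witness that 589 is composite.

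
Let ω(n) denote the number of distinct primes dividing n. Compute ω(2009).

2

2009 = 7^2 · 41
2009 = 7^2 · 41, which has 2 distinct prime factors.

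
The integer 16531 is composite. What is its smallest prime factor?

16531 is odd.
Digit sum 16, not divisible by 3.
Ends in 1: not divisible by 5.
7: 16531 = 7·2361 + 4
11: 16531 = 11·1502 + 9
13: 16531 = 13·1271 + 8
17: 16531 = 17·972 + 7
19: 16531 = 19·870 + 1
23: 16531 = 23·718 + 17
29: 16531 = 29·570 + 1
31: 16531 = 31·533 + 8
37: 16531 = 37·446 + 29
41: 16531 = 41·403 + 8
43: 16531 = 43·384 + 19
47: 16531 = 47·351 + 34
53: 16531 = 53·311 + 48
59: 16531 = 59·280 + 11
61: 16531 = 61·271

61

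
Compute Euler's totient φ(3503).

Factor: 3503 = 31 · 113.
φ(3503) = (31−1) · (113−1) = 30 · 112 = 3360.

3360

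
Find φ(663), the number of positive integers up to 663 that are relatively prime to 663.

384

Factor: 663 = 3 · 13 · 17.
φ(663) = (3−1) · (13−1) · (17−1) = 2 · 12 · 16 = 384.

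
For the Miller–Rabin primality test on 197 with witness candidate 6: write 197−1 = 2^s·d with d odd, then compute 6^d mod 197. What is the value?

197 − 1 = 196 = 2^2 · 49, so d = 49.
6^1 ≡ 6 (mod 197)
6^2 ≡ 6^2 = 36 ≡ 36 (mod 197)
6^4 ≡ 36^2 = 1296 ≡ 114 (mod 197)
6^8 ≡ 114^2 = 12996 ≡ 191 (mod 197)
6^16 ≡ 191^2 = 36481 ≡ 36 (mod 197)
6^32 ≡ 36^2 = 1296 ≡ 114 (mod 197)
49 = 32 + 16 + 1 in binary powers of 2.
So 6^49 ≡ 114 · 36 · 6 ≡ 196 (mod 197).
Since 6^d ≡ 196 (mod 197), base 6 does not prove 197 composite.

196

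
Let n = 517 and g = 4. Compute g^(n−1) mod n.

4^1 ≡ 4 (mod 517)
4^2 ≡ 4^2 = 16 ≡ 16 (mod 517)
4^4 ≡ 16^2 = 256 ≡ 256 (mod 517)
4^8 ≡ 256^2 = 65536 ≡ 394 (mod 517)
4^16 ≡ 394^2 = 155236 ≡ 136 (mod 517)
4^32 ≡ 136^2 = 18496 ≡ 401 (mod 517)
4^64 ≡ 401^2 = 160801 ≡ 14 (mod 517)
4^128 ≡ 14^2 = 196 ≡ 196 (mod 517)
4^256 ≡ 196^2 = 38416 ≡ 158 (mod 517)
4^512 ≡ 158^2 = 24964 ≡ 148 (mod 517)
516 = 512 + 4 in binary powers of 2.
So 4^516 ≡ 148 · 256 ≡ 147 (mod 517).
Since 147 ≠ 1, base 4 is a Fermat witness: 517 is composite.

147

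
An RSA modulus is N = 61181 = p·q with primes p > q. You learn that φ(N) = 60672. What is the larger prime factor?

φ(n) = (p−1)(q−1) = n − (p+q) + 1, so p + q = 61181 − 60672 + 1 = 510.
p and q are the roots of t² − 510t + 61181 = 0.
Discriminant: 510² − 4·61181 = 260100 − 244724 = 15376; √15376 = 124.
q = (510 − 124)/2 = 193, p = (510 + 124)/2 = 317.
Check: 193 · 317 = 61181.

317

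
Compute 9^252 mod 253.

9^1 ≡ 9 (mod 253)
9^2 ≡ 9^2 = 81 ≡ 81 (mod 253)
9^4 ≡ 81^2 = 6561 ≡ 236 (mod 253)
9^8 ≡ 236^2 = 55696 ≡ 36 (mod 253)
9^16 ≡ 36^2 = 1296 ≡ 31 (mod 253)
9^32 ≡ 31^2 = 961 ≡ 202 (mod 253)
9^64 ≡ 202^2 = 40804 ≡ 71 (mod 253)
9^128 ≡ 71^2 = 5041 ≡ 234 (mod 253)
252 = 128 + 64 + 32 + 16 + 8 + 4 in binary powers of 2.
So 9^252 ≡ 234 · 71 · 202 · 31 · 36 · 236 ≡ 202 (mod 253).
Since 202 ≠ 1, base 9 is a Fermat witness: 253 is composite.

202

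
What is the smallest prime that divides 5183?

71

5183 is odd.
Digit sum 17, not divisible by 3.
Ends in 3: not divisible by 5.
7: 5183 = 7·740 + 3
11: 5183 = 11·471 + 2
13: 5183 = 13·398 + 9
17: 5183 = 17·304 + 15
19: 5183 = 19·272 + 15
23: 5183 = 23·225 + 8
29: 5183 = 29·178 + 21
31: 5183 = 31·167 + 6
37: 5183 = 37·140 + 3
41: 5183 = 41·126 + 17
43: 5183 = 43·120 + 23
47: 5183 = 47·110 + 13
53: 5183 = 53·97 + 42
59: 5183 = 59·87 + 50
61: 5183 = 61·84 + 59
67: 5183 = 67·77 + 24
71: 5183 = 71·73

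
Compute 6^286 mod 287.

6^1 ≡ 6 (mod 287)
6^2 ≡ 6^2 = 36 ≡ 36 (mod 287)
6^4 ≡ 36^2 = 1296 ≡ 148 (mod 287)
6^8 ≡ 148^2 = 21904 ≡ 92 (mod 287)
6^16 ≡ 92^2 = 8464 ≡ 141 (mod 287)
6^32 ≡ 141^2 = 19881 ≡ 78 (mod 287)
6^64 ≡ 78^2 = 6084 ≡ 57 (mod 287)
6^128 ≡ 57^2 = 3249 ≡ 92 (mod 287)
6^256 ≡ 92^2 = 8464 ≡ 141 (mod 287)
286 = 256 + 16 + 8 + 4 + 2 in binary powers of 2.
So 6^286 ≡ 141 · 141 · 92 · 148 · 36 ≡ 162 (mod 287).
Since 162 ≠ 1, base 6 is a Fermat witness: 287 is composite.

162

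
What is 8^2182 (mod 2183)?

2009

8^1 ≡ 8 (mod 2183)
8^2 ≡ 8^2 = 64 ≡ 64 (mod 2183)
8^4 ≡ 64^2 = 4096 ≡ 1913 (mod 2183)
8^8 ≡ 1913^2 = 3659569 ≡ 861 (mod 2183)
8^16 ≡ 861^2 = 741321 ≡ 1284 (mod 2183)
8^32 ≡ 1284^2 = 1648656 ≡ 491 (mod 2183)
8^64 ≡ 491^2 = 241081 ≡ 951 (mod 2183)
8^128 ≡ 951^2 = 904401 ≡ 639 (mod 2183)
8^256 ≡ 639^2 = 408321 ≡ 100 (mod 2183)
8^512 ≡ 100^2 = 10000 ≡ 1268 (mod 2183)
8^1024 ≡ 1268^2 = 1607824 ≡ 1136 (mod 2183)
8^2048 ≡ 1136^2 = 1290496 ≡ 343 (mod 2183)
2182 = 2048 + 128 + 4 + 2 in binary powers of 2.
So 8^2182 ≡ 343 · 639 · 1913 · 64 ≡ 2009 (mod 2183).
Since 2009 ≠ 1, base 8 is a Fermat witness: 2183 is composite.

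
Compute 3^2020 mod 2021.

3^1 ≡ 3 (mod 2021)
3^2 ≡ 3^2 = 9 ≡ 9 (mod 2021)
3^4 ≡ 9^2 = 81 ≡ 81 (mod 2021)
3^8 ≡ 81^2 = 6561 ≡ 498 (mod 2021)
3^16 ≡ 498^2 = 248004 ≡ 1442 (mod 2021)
3^32 ≡ 1442^2 = 2079364 ≡ 1776 (mod 2021)
3^64 ≡ 1776^2 = 3154176 ≡ 1416 (mod 2021)
3^128 ≡ 1416^2 = 2005056 ≡ 224 (mod 2021)
3^256 ≡ 224^2 = 50176 ≡ 1672 (mod 2021)
3^512 ≡ 1672^2 = 2795584 ≡ 541 (mod 2021)
3^1024 ≡ 541^2 = 292681 ≡ 1657 (mod 2021)
2020 = 1024 + 512 + 256 + 128 + 64 + 32 + 4 in binary powers of 2.
So 3^2020 ≡ 1657 · 541 · 1672 · 224 · 1416 · 1776 · 81 ≡ 253 (mod 2021).
Since 253 ≠ 1, base 3 is a Fermat witness: 2021 is composite.

253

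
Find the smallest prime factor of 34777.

83

34777 is odd.
Digit sum 28, not divisible by 3.
Ends in 7: not divisible by 5.
7: 34777 = 7·4968 + 1
11: 34777 = 11·3161 + 6
13: 34777 = 13·2675 + 2
17: 34777 = 17·2045 + 12
19: 34777 = 19·1830 + 7
23: 34777 = 23·1512 + 1
29: 34777 = 29·1199 + 6
31: 34777 = 31·1121 + 26
37: 34777 = 37·939 + 34
41: 34777 = 41·848 + 9
43: 34777 = 43·808 + 33
47: 34777 = 47·739 + 44
53: 34777 = 53·656 + 9
59: 34777 = 59·589 + 26
61: 34777 = 61·570 + 7
67: 34777 = 67·519 + 4
71: 34777 = 71·489 + 58
73: 34777 = 73·476 + 29
79: 34777 = 79·440 + 17
83: 34777 = 83·419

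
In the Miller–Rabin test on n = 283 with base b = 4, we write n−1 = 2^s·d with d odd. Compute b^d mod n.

283 − 1 = 282 = 2^1 · 141, so d = 141.
4^1 ≡ 4 (mod 283)
4^2 ≡ 4^2 = 16 ≡ 16 (mod 283)
4^4 ≡ 16^2 = 256 ≡ 256 (mod 283)
4^8 ≡ 256^2 = 65536 ≡ 163 (mod 283)
4^16 ≡ 163^2 = 26569 ≡ 250 (mod 283)
4^32 ≡ 250^2 = 62500 ≡ 240 (mod 283)
4^64 ≡ 240^2 = 57600 ≡ 151 (mod 283)
4^128 ≡ 151^2 = 22801 ≡ 161 (mod 283)
141 = 128 + 8 + 4 + 1 in binary powers of 2.
So 4^141 ≡ 161 · 163 · 256 · 4 ≡ 1 (mod 283).
Since 4^d ≡ 1 (mod 283), base 4 does not prove 283 composite.

1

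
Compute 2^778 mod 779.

605

2^1 ≡ 2 (mod 779)
2^2 ≡ 2^2 = 4 ≡ 4 (mod 779)
2^4 ≡ 4^2 = 16 ≡ 16 (mod 779)
2^8 ≡ 16^2 = 256 ≡ 256 (mod 779)
2^16 ≡ 256^2 = 65536 ≡ 100 (mod 779)
2^32 ≡ 100^2 = 10000 ≡ 652 (mod 779)
2^64 ≡ 652^2 = 425104 ≡ 549 (mod 779)
2^128 ≡ 549^2 = 301401 ≡ 707 (mod 779)
2^256 ≡ 707^2 = 499849 ≡ 510 (mod 779)
2^512 ≡ 510^2 = 260100 ≡ 693 (mod 779)
778 = 512 + 256 + 8 + 2 in binary powers of 2.
So 2^778 ≡ 693 · 510 · 256 · 4 ≡ 605 (mod 779).
Since 605 ≠ 1, base 2 is a Fermat witness: 779 is composite.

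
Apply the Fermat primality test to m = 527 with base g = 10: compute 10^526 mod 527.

10^1 ≡ 10 (mod 527)
10^2 ≡ 10^2 = 100 ≡ 100 (mod 527)
10^4 ≡ 100^2 = 10000 ≡ 514 (mod 527)
10^8 ≡ 514^2 = 264196 ≡ 169 (mod 527)
10^16 ≡ 169^2 = 28561 ≡ 103 (mod 527)
10^32 ≡ 103^2 = 10609 ≡ 69 (mod 527)
10^64 ≡ 69^2 = 4761 ≡ 18 (mod 527)
10^128 ≡ 18^2 = 324 ≡ 324 (mod 527)
10^256 ≡ 324^2 = 104976 ≡ 103 (mod 527)
10^512 ≡ 103^2 = 10609 ≡ 69 (mod 527)
526 = 512 + 8 + 4 + 2 in binary powers of 2.
So 10^526 ≡ 69 · 169 · 514 · 100 ≡ 382 (mod 527).
Since 382 ≠ 1, base 10 is a Fermat witness: 527 is composite.

382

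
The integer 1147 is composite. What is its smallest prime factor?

1147 is odd.
Digit sum 13, not divisible by 3.
Ends in 7: not divisible by 5.
7: 1147 = 7·163 + 6
11: 1147 = 11·104 + 3
13: 1147 = 13·88 + 3
17: 1147 = 17·67 + 8
19: 1147 = 19·60 + 7
23: 1147 = 23·49 + 20
29: 1147 = 29·39 + 16
31: 1147 = 31·37

31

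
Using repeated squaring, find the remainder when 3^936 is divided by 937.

3^1 ≡ 3 (mod 937)
3^2 ≡ 3^2 = 9 ≡ 9 (mod 937)
3^4 ≡ 9^2 = 81 ≡ 81 (mod 937)
3^8 ≡ 81^2 = 6561 ≡ 2 (mod 937)
3^16 ≡ 2^2 = 4 ≡ 4 (mod 937)
3^32 ≡ 4^2 = 16 ≡ 16 (mod 937)
3^64 ≡ 16^2 = 256 ≡ 256 (mod 937)
3^128 ≡ 256^2 = 65536 ≡ 883 (mod 937)
3^256 ≡ 883^2 = 779689 ≡ 105 (mod 937)
3^512 ≡ 105^2 = 11025 ≡ 718 (mod 937)
936 = 512 + 256 + 128 + 32 + 8 in binary powers of 2.
So 3^936 ≡ 718 · 105 · 883 · 16 · 2 ≡ 1 (mod 937).
Since the result is 1, base 3 gives no evidence that 937 is composite.

1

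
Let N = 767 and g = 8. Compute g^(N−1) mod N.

8^1 ≡ 8 (mod 767)
8^2 ≡ 8^2 = 64 ≡ 64 (mod 767)
8^4 ≡ 64^2 = 4096 ≡ 261 (mod 767)
8^8 ≡ 261^2 = 68121 ≡ 625 (mod 767)
8^16 ≡ 625^2 = 390625 ≡ 222 (mod 767)
8^32 ≡ 222^2 = 49284 ≡ 196 (mod 767)
8^64 ≡ 196^2 = 38416 ≡ 66 (mod 767)
8^128 ≡ 66^2 = 4356 ≡ 521 (mod 767)
8^256 ≡ 521^2 = 271441 ≡ 690 (mod 767)
8^512 ≡ 690^2 = 476100 ≡ 560 (mod 767)
766 = 512 + 128 + 64 + 32 + 16 + 8 + 4 + 2 in binary powers of 2.
So 8^766 ≡ 560 · 521 · 66 · 196 · 222 · 625 · 261 · 64 ≡ 285 (mod 767).
Since 285 ≠ 1, base 8 is a Fermat witness: 767 is composite.

285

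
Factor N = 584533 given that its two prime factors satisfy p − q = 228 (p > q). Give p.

Since p = q + 228, we have 584533 = q(q + 228), so q² + 228q − 584533 = 0.
Discriminant: 228² + 4·584533 = 51984 + 2338132 = 2390116; √2390116 = 1546.
q = (−228 + 1546)/2 = 659, and p = q + 228 = 887.
Check: 659 · 887 = 584533.

887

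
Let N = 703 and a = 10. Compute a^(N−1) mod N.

1

10^1 ≡ 10 (mod 703)
10^2 ≡ 10^2 = 100 ≡ 100 (mod 703)
10^4 ≡ 100^2 = 10000 ≡ 158 (mod 703)
10^8 ≡ 158^2 = 24964 ≡ 359 (mod 703)
10^16 ≡ 359^2 = 128881 ≡ 232 (mod 703)
10^32 ≡ 232^2 = 53824 ≡ 396 (mod 703)
10^64 ≡ 396^2 = 156816 ≡ 47 (mod 703)
10^128 ≡ 47^2 = 2209 ≡ 100 (mod 703)
10^256 ≡ 100^2 = 10000 ≡ 158 (mod 703)
10^512 ≡ 158^2 = 24964 ≡ 359 (mod 703)
702 = 512 + 128 + 32 + 16 + 8 + 4 + 2 in binary powers of 2.
So 10^702 ≡ 359 · 100 · 396 · 232 · 359 · 158 · 100 ≡ 1 (mod 703).
Since the result is 1, base 10 gives no evidence that 703 is composite.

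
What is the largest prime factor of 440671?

440671 = 7 · 62953
62953 = 11 · 5723
5723 = 59 · 97
97 is prime.
So 440671 = 7 · 11 · 59 · 97; the largest prime factor is 97.

97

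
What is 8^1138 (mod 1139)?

8^1 ≡ 8 (mod 1139)
8^2 ≡ 8^2 = 64 ≡ 64 (mod 1139)
8^4 ≡ 64^2 = 4096 ≡ 679 (mod 1139)
8^8 ≡ 679^2 = 461041 ≡ 885 (mod 1139)
8^16 ≡ 885^2 = 783225 ≡ 732 (mod 1139)
8^32 ≡ 732^2 = 535824 ≡ 494 (mod 1139)
8^64 ≡ 494^2 = 244036 ≡ 290 (mod 1139)
8^128 ≡ 290^2 = 84100 ≡ 953 (mod 1139)
8^256 ≡ 953^2 = 908209 ≡ 426 (mod 1139)
8^512 ≡ 426^2 = 181476 ≡ 375 (mod 1139)
8^1024 ≡ 375^2 = 140625 ≡ 528 (mod 1139)
1138 = 1024 + 64 + 32 + 16 + 2 in binary powers of 2.
So 8^1138 ≡ 528 · 290 · 494 · 732 · 64 ≡ 1067 (mod 1139).
Since 1067 ≠ 1, base 8 is a Fermat witness: 1139 is composite.

1067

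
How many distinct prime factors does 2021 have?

2021 = 43 · 47
2021 = 43 · 47, which has 2 distinct prime factors.

2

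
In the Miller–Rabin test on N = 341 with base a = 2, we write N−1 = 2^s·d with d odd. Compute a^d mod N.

32

341 − 1 = 340 = 2^2 · 85, so d = 85.
2^1 ≡ 2 (mod 341)
2^2 ≡ 2^2 = 4 ≡ 4 (mod 341)
2^4 ≡ 4^2 = 16 ≡ 16 (mod 341)
2^8 ≡ 16^2 = 256 ≡ 256 (mod 341)
2^16 ≡ 256^2 = 65536 ≡ 64 (mod 341)
2^32 ≡ 64^2 = 4096 ≡ 4 (mod 341)
2^64 ≡ 4^2 = 16 ≡ 16 (mod 341)
85 = 64 + 16 + 4 + 1 in binary powers of 2.
So 2^85 ≡ 16 · 64 · 16 · 2 ≡ 32 (mod 341).
Squaring chain: 32 → 1; never reaches −1, so base 2 is a Miller–Rabin witness that 341 is composite.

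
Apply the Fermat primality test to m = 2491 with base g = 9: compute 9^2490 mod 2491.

9^1 ≡ 9 (mod 2491)
9^2 ≡ 9^2 = 81 ≡ 81 (mod 2491)
9^4 ≡ 81^2 = 6561 ≡ 1579 (mod 2491)
9^8 ≡ 1579^2 = 2493241 ≡ 2241 (mod 2491)
9^16 ≡ 2241^2 = 5022081 ≡ 225 (mod 2491)
9^32 ≡ 225^2 = 50625 ≡ 805 (mod 2491)
9^64 ≡ 805^2 = 648025 ≡ 365 (mod 2491)
9^128 ≡ 365^2 = 133225 ≡ 1202 (mod 2491)
9^256 ≡ 1202^2 = 1444804 ≡ 24 (mod 2491)
9^512 ≡ 24^2 = 576 ≡ 576 (mod 2491)
9^1024 ≡ 576^2 = 331776 ≡ 473 (mod 2491)
9^2048 ≡ 473^2 = 223729 ≡ 2030 (mod 2491)
2490 = 2048 + 256 + 128 + 32 + 16 + 8 + 2 in binary powers of 2.
So 9^2490 ≡ 2030 · 24 · 1202 · 805 · 225 · 2241 · 81 ≡ 811 (mod 2491).
Since 811 ≠ 1, base 9 is a Fermat witness: 2491 is composite.

811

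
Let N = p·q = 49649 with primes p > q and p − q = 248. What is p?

Since p = q + 248, we have 49649 = q(q + 248), so q² + 248q − 49649 = 0.
Discriminant: 248² + 4·49649 = 61504 + 198596 = 260100; √260100 = 510.
q = (−248 + 510)/2 = 131, and p = q + 248 = 379.
Check: 131 · 379 = 49649.

379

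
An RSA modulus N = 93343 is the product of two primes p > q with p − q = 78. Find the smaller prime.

Since p = q + 78, we have 93343 = q(q + 78), so q² + 78q − 93343 = 0.
Discriminant: 78² + 4·93343 = 6084 + 373372 = 379456; √379456 = 616.
q = (−78 + 616)/2 = 269, and p = q + 78 = 347.
Check: 269 · 347 = 93343.

269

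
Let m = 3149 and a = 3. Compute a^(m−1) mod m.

3^1 ≡ 3 (mod 3149)
3^2 ≡ 3^2 = 9 ≡ 9 (mod 3149)
3^4 ≡ 9^2 = 81 ≡ 81 (mod 3149)
3^8 ≡ 81^2 = 6561 ≡ 263 (mod 3149)
3^16 ≡ 263^2 = 69169 ≡ 3040 (mod 3149)
3^32 ≡ 3040^2 = 9241600 ≡ 2434 (mod 3149)
3^64 ≡ 2434^2 = 5924356 ≡ 1087 (mod 3149)
3^128 ≡ 1087^2 = 1181569 ≡ 694 (mod 3149)
3^256 ≡ 694^2 = 481636 ≡ 2988 (mod 3149)
3^512 ≡ 2988^2 = 8928144 ≡ 729 (mod 3149)
3^1024 ≡ 729^2 = 531441 ≡ 2409 (mod 3149)
3^2048 ≡ 2409^2 = 5803281 ≡ 2823 (mod 3149)
3148 = 2048 + 1024 + 64 + 8 + 4 in binary powers of 2.
So 3^3148 ≡ 2823 · 2409 · 1087 · 263 · 81 ≡ 947 (mod 3149).
Since 947 ≠ 1, base 3 is a Fermat witness: 3149 is composite.

947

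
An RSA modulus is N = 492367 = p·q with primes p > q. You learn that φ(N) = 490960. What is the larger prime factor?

761

φ(n) = (p−1)(q−1) = n − (p+q) + 1, so p + q = 492367 − 490960 + 1 = 1408.
p and q are the roots of t² − 1408t + 492367 = 0.
Discriminant: 1408² − 4·492367 = 1982464 − 1969468 = 12996; √12996 = 114.
q = (1408 − 114)/2 = 647, p = (1408 + 114)/2 = 761.
Check: 647 · 761 = 492367.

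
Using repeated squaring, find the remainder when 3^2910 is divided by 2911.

3^1 ≡ 3 (mod 2911)
3^2 ≡ 3^2 = 9 ≡ 9 (mod 2911)
3^4 ≡ 9^2 = 81 ≡ 81 (mod 2911)
3^8 ≡ 81^2 = 6561 ≡ 739 (mod 2911)
3^16 ≡ 739^2 = 546121 ≡ 1764 (mod 2911)
3^32 ≡ 1764^2 = 3111696 ≡ 2748 (mod 2911)
3^64 ≡ 2748^2 = 7551504 ≡ 370 (mod 2911)
3^128 ≡ 370^2 = 136900 ≡ 83 (mod 2911)
3^256 ≡ 83^2 = 6889 ≡ 1067 (mod 2911)
3^512 ≡ 1067^2 = 1138489 ≡ 288 (mod 2911)
3^1024 ≡ 288^2 = 82944 ≡ 1436 (mod 2911)
3^2048 ≡ 1436^2 = 2062096 ≡ 1108 (mod 2911)
2910 = 2048 + 512 + 256 + 64 + 16 + 8 + 4 + 2 in binary powers of 2.
So 3^2910 ≡ 1108 · 288 · 1067 · 370 · 1764 · 739 · 81 · 9 ≡ 811 (mod 2911).
Since 811 ≠ 1, base 3 is a Fermat witness: 2911 is composite.

811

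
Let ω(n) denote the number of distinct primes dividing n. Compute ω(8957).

8957 = 13^2 · 53
8957 = 13^2 · 53, which has 2 distinct prime factors.

2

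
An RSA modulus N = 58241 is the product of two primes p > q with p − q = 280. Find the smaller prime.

Since p = q + 280, we have 58241 = q(q + 280), so q² + 280q − 58241 = 0.
Discriminant: 280² + 4·58241 = 78400 + 232964 = 311364; √311364 = 558.
q = (−280 + 558)/2 = 139, and p = q + 280 = 419.
Check: 139 · 419 = 58241.

139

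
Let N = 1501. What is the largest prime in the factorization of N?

79

1501 = 19 · 79
79 is prime.
So 1501 = 19 · 79; the largest prime factor is 79.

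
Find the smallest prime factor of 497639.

43

497639 is odd.
Digit sum 38, not divisible by 3.
Ends in 9: not divisible by 5.
7: 497639 = 7·71091 + 2
11: 497639 = 11·45239 + 10
13: 497639 = 13·38279 + 12
17: 497639 = 17·29272 + 15
19: 497639 = 19·26191 + 10
23: 497639 = 23·21636 + 11
29: 497639 = 29·17159 + 28
31: 497639 = 31·16052 + 27
37: 497639 = 37·13449 + 26
41: 497639 = 41·12137 + 22
43: 497639 = 43·11573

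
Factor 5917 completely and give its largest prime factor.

97

5917 = 61 · 97
97 is prime.
So 5917 = 61 · 97; the largest prime factor is 97.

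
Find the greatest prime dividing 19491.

89

19491 = 3 · 6497
6497 = 73 · 89
89 is prime.
So 19491 = 3 · 73 · 89; the largest prime factor is 89.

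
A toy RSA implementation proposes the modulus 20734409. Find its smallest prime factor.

20734409 is odd.
Digit sum 29, not divisible by 3.
Ends in 9: not divisible by 5.
7: 20734409 = 7·2962058 + 3
11: 20734409 = 11·1884946 + 3
13: 20734409 = 13·1594954 + 7
17: 20734409 = 17·1219671 + 2
19: 20734409 = 19·1091284 + 13
23: 20734409 = 23·901496 + 1
29: 20734409 = 29·714979 + 18
31: 20734409 = 31·668851 + 28
37: 20734409 = 37·560389 + 16
41: 20734409 = 41·505717 + 12
43: 20734409 = 43·482195 + 24
47: 20734409 = 47·441157 + 30
53: 20734409 = 53·391215 + 14
59: 20734409 = 59·351430 + 39
61: 20734409 = 61·339908 + 21
67: 20734409 = 67·309468 + 53
71: 20734409 = 71·292033 + 66
73: 20734409 = 73·284033

73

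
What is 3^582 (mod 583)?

537

3^1 ≡ 3 (mod 583)
3^2 ≡ 3^2 = 9 ≡ 9 (mod 583)
3^4 ≡ 9^2 = 81 ≡ 81 (mod 583)
3^8 ≡ 81^2 = 6561 ≡ 148 (mod 583)
3^16 ≡ 148^2 = 21904 ≡ 333 (mod 583)
3^32 ≡ 333^2 = 110889 ≡ 119 (mod 583)
3^64 ≡ 119^2 = 14161 ≡ 169 (mod 583)
3^128 ≡ 169^2 = 28561 ≡ 577 (mod 583)
3^256 ≡ 577^2 = 332929 ≡ 36 (mod 583)
3^512 ≡ 36^2 = 1296 ≡ 130 (mod 583)
582 = 512 + 64 + 4 + 2 in binary powers of 2.
So 3^582 ≡ 130 · 169 · 81 · 9 ≡ 537 (mod 583).
Since 537 ≠ 1, base 3 is a Fermat witness: 583 is composite.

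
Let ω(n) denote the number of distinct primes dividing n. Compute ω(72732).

5

72732 = 2^2 · 18183
18183 = 3 · 6061
6061 = 11 · 551
551 = 19 · 29
72732 = 2^2 · 3 · 11 · 19 · 29, which has 5 distinct prime factors.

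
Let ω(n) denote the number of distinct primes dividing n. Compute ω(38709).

4

38709 = 3^2 · 4301
4301 = 11 · 391
391 = 17 · 23
38709 = 3^2 · 11 · 17 · 23, which has 4 distinct prime factors.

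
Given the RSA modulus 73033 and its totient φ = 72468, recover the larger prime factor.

367

φ(n) = (p−1)(q−1) = n − (p+q) + 1, so p + q = 73033 − 72468 + 1 = 566.
p and q are the roots of t² − 566t + 73033 = 0.
Discriminant: 566² − 4·73033 = 320356 − 292132 = 28224; √28224 = 168.
q = (566 − 168)/2 = 199, p = (566 + 168)/2 = 367.
Check: 199 · 367 = 73033.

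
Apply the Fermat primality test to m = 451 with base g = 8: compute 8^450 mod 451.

122

8^1 ≡ 8 (mod 451)
8^2 ≡ 8^2 = 64 ≡ 64 (mod 451)
8^4 ≡ 64^2 = 4096 ≡ 37 (mod 451)
8^8 ≡ 37^2 = 1369 ≡ 16 (mod 451)
8^16 ≡ 16^2 = 256 ≡ 256 (mod 451)
8^32 ≡ 256^2 = 65536 ≡ 141 (mod 451)
8^64 ≡ 141^2 = 19881 ≡ 37 (mod 451)
8^128 ≡ 37^2 = 1369 ≡ 16 (mod 451)
8^256 ≡ 16^2 = 256 ≡ 256 (mod 451)
450 = 256 + 128 + 64 + 2 in binary powers of 2.
So 8^450 ≡ 256 · 16 · 37 · 64 ≡ 122 (mod 451).
Since 122 ≠ 1, base 8 is a Fermat witness: 451 is composite.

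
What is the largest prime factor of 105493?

105493 = 31 · 3403
3403 = 41 · 83
83 is prime.
So 105493 = 31 · 41 · 83; the largest prime factor is 83.

83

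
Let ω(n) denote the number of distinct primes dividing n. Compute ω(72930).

72930 = 2 · 36465
36465 = 3 · 12155
12155 = 5 · 2431
2431 = 11 · 221
221 = 13 · 17
72930 = 2 · 3 · 5 · 11 · 13 · 17, which has 6 distinct prime factors.

6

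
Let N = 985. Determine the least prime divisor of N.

985 is odd.
Digit sum 22, not divisible by 3.
Ends in 5: divisible by 5.

5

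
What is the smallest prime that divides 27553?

27553 is odd.
Digit sum 22, not divisible by 3.
Ends in 3: not divisible by 5.
7: 27553 = 7·3936 + 1
11: 27553 = 11·2504 + 9
13: 27553 = 13·2119 + 6
17: 27553 = 17·1620 + 13
19: 27553 = 19·1450 + 3
23: 27553 = 23·1197 + 22
29: 27553 = 29·950 + 3
31: 27553 = 31·888 + 25
37: 27553 = 37·744 + 25
41: 27553 = 41·672 + 1
43: 27553 = 43·640 + 33
47: 27553 = 47·586 + 11
53: 27553 = 53·519 + 46
59: 27553 = 59·467

59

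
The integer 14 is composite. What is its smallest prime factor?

14 is even: 2 divides it.

2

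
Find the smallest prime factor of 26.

26 is even: 2 divides it.

2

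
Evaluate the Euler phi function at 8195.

Factor: 8195 = 5 · 11 · 149.
φ(8195) = (5−1) · (11−1) · (149−1) = 4 · 10 · 148 = 5920.

5920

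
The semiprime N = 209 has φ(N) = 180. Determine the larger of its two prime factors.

19

φ(n) = (p−1)(q−1) = n − (p+q) + 1, so p + q = 209 − 180 + 1 = 30.
p and q are the roots of t² − 30t + 209 = 0.
Discriminant: 30² − 4·209 = 900 − 836 = 64; √64 = 8.
q = (30 − 8)/2 = 11, p = (30 + 8)/2 = 19.
Check: 11 · 19 = 209.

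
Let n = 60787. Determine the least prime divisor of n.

89

60787 is odd.
Digit sum 28, not divisible by 3.
Ends in 7: not divisible by 5.
7: 60787 = 7·8683 + 6
11: 60787 = 11·5526 + 1
13: 60787 = 13·4675 + 12
17: 60787 = 17·3575 + 12
19: 60787 = 19·3199 + 6
23: 60787 = 23·2642 + 21
29: 60787 = 29·2096 + 3
31: 60787 = 31·1960 + 27
37: 60787 = 37·1642 + 33
41: 60787 = 41·1482 + 25
43: 60787 = 43·1413 + 28
47: 60787 = 47·1293 + 16
53: 60787 = 53·1146 + 49
59: 60787 = 59·1030 + 17
61: 60787 = 61·996 + 31
67: 60787 = 67·907 + 18
71: 60787 = 71·856 + 11
73: 60787 = 73·832 + 51
79: 60787 = 79·769 + 36
83: 60787 = 83·732 + 31
89: 60787 = 89·683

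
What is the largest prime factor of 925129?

925129 = 19 · 48691
48691 = 23 · 2117
2117 = 29 · 73
73 is prime.
So 925129 = 19 · 23 · 29 · 73; the largest prime factor is 73.

73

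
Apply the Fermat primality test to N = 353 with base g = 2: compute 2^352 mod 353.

2^1 ≡ 2 (mod 353)
2^2 ≡ 2^2 = 4 ≡ 4 (mod 353)
2^4 ≡ 4^2 = 16 ≡ 16 (mod 353)
2^8 ≡ 16^2 = 256 ≡ 256 (mod 353)
2^16 ≡ 256^2 = 65536 ≡ 231 (mod 353)
2^32 ≡ 231^2 = 53361 ≡ 58 (mod 353)
2^64 ≡ 58^2 = 3364 ≡ 187 (mod 353)
2^128 ≡ 187^2 = 34969 ≡ 22 (mod 353)
2^256 ≡ 22^2 = 484 ≡ 131 (mod 353)
352 = 256 + 64 + 32 in binary powers of 2.
So 2^352 ≡ 131 · 187 · 58 ≡ 1 (mod 353).
Since the result is 1, base 2 gives no evidence that 353 is composite.

1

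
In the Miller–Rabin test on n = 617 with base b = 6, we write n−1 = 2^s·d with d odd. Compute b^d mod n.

617 − 1 = 616 = 2^3 · 77, so d = 77.
6^1 ≡ 6 (mod 617)
6^2 ≡ 6^2 = 36 ≡ 36 (mod 617)
6^4 ≡ 36^2 = 1296 ≡ 62 (mod 617)
6^8 ≡ 62^2 = 3844 ≡ 142 (mod 617)
6^16 ≡ 142^2 = 20164 ≡ 420 (mod 617)
6^32 ≡ 420^2 = 176400 ≡ 555 (mod 617)
6^64 ≡ 555^2 = 308025 ≡ 142 (mod 617)
77 = 64 + 8 + 4 + 1 in binary powers of 2.
So 6^77 ≡ 142 · 142 · 62 · 6 ≡ 139 (mod 617).
Squaring chain: 139 → 194 → 616; reaches −1, so base 6 does not prove 617 composite.

139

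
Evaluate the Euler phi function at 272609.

Factor: 272609 = 41 · 61 · 109.
φ(272609) = (41−1) · (61−1) · (109−1) = 40 · 60 · 108 = 259200.

259200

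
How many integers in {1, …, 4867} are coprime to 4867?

Factor: 4867 = 31 · 157.
φ(4867) = (31−1) · (157−1) = 30 · 156 = 4680.

4680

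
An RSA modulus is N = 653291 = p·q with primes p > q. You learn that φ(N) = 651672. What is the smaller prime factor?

φ(n) = (p−1)(q−1) = n − (p+q) + 1, so p + q = 653291 − 651672 + 1 = 1620.
p and q are the roots of t² − 1620t + 653291 = 0.
Discriminant: 1620² − 4·653291 = 2624400 − 2613164 = 11236; √11236 = 106.
q = (1620 − 106)/2 = 757, p = (1620 + 106)/2 = 863.
Check: 757 · 863 = 653291.

757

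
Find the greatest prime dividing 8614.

73

8614 = 2 · 4307
4307 = 59 · 73
73 is prime.
So 8614 = 2 · 59 · 73; the largest prime factor is 73.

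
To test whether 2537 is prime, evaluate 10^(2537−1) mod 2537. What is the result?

10^1 ≡ 10 (mod 2537)
10^2 ≡ 10^2 = 100 ≡ 100 (mod 2537)
10^4 ≡ 100^2 = 10000 ≡ 2389 (mod 2537)
10^8 ≡ 2389^2 = 5707321 ≡ 1608 (mod 2537)
10^16 ≡ 1608^2 = 2585664 ≡ 461 (mod 2537)
10^32 ≡ 461^2 = 212521 ≡ 1950 (mod 2537)
10^64 ≡ 1950^2 = 3802500 ≡ 2074 (mod 2537)
10^128 ≡ 2074^2 = 4301476 ≡ 1261 (mod 2537)
10^256 ≡ 1261^2 = 1590121 ≡ 1959 (mod 2537)
10^512 ≡ 1959^2 = 3837681 ≡ 1737 (mod 2537)
10^1024 ≡ 1737^2 = 3017169 ≡ 676 (mod 2537)
10^2048 ≡ 676^2 = 456976 ≡ 316 (mod 2537)
2536 = 2048 + 256 + 128 + 64 + 32 + 8 in binary powers of 2.
So 10^2536 ≡ 316 · 1959 · 1261 · 2074 · 1950 · 1608 ≡ 547 (mod 2537).
Since 547 ≠ 1, base 10 is a Fermat witness: 2537 is composite.

547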